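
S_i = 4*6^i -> [4, 24, 144, 864, 5184]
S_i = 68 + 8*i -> [68, 76, 84, 92, 100]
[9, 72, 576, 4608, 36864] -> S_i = 9*8^i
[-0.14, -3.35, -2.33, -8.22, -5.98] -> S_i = Random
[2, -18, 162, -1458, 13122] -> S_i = 2*-9^i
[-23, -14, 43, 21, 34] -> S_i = Random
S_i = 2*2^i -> [2, 4, 8, 16, 32]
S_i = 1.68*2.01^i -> [1.68, 3.38, 6.79, 13.64, 27.42]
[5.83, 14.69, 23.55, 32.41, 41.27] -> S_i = 5.83 + 8.86*i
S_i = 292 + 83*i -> [292, 375, 458, 541, 624]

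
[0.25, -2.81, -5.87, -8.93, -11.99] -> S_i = 0.25 + -3.06*i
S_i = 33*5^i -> [33, 165, 825, 4125, 20625]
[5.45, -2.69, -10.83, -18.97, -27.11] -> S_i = 5.45 + -8.14*i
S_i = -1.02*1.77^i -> [-1.02, -1.81, -3.2, -5.66, -10.01]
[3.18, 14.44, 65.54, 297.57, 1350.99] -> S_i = 3.18*4.54^i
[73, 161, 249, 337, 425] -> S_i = 73 + 88*i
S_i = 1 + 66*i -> [1, 67, 133, 199, 265]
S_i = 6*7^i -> [6, 42, 294, 2058, 14406]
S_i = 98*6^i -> [98, 588, 3528, 21168, 127008]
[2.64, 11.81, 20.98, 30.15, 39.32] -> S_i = 2.64 + 9.17*i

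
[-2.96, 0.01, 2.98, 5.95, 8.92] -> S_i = -2.96 + 2.97*i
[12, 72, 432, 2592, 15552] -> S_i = 12*6^i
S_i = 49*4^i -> [49, 196, 784, 3136, 12544]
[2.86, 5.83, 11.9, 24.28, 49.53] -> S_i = 2.86*2.04^i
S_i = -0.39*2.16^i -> [-0.39, -0.84, -1.82, -3.93, -8.49]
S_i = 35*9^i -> [35, 315, 2835, 25515, 229635]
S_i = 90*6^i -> [90, 540, 3240, 19440, 116640]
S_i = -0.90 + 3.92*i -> [-0.9, 3.02, 6.94, 10.86, 14.78]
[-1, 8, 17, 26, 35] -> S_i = -1 + 9*i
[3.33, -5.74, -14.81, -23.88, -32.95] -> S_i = 3.33 + -9.07*i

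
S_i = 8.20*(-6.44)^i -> [8.2, -52.81, 340.08, -2190.14, 14104.49]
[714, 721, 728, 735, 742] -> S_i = 714 + 7*i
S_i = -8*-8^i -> [-8, 64, -512, 4096, -32768]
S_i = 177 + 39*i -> [177, 216, 255, 294, 333]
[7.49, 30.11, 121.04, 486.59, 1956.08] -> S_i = 7.49*4.02^i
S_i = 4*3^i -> [4, 12, 36, 108, 324]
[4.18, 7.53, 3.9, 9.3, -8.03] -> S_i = Random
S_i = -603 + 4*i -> [-603, -599, -595, -591, -587]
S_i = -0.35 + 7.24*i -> [-0.35, 6.89, 14.13, 21.37, 28.61]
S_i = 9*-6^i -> [9, -54, 324, -1944, 11664]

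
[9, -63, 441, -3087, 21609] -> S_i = 9*-7^i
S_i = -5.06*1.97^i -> [-5.06, -9.97, -19.64, -38.69, -76.21]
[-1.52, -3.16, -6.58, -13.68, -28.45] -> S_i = -1.52*2.08^i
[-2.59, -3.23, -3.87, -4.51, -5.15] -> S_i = -2.59 + -0.64*i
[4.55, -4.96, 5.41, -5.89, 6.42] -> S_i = 4.55*(-1.09)^i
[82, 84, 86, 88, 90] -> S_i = 82 + 2*i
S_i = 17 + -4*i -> [17, 13, 9, 5, 1]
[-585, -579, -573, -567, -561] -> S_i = -585 + 6*i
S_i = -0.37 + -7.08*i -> [-0.37, -7.45, -14.53, -21.61, -28.69]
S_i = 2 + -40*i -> [2, -38, -78, -118, -158]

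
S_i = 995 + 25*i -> [995, 1020, 1045, 1070, 1095]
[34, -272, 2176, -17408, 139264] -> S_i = 34*-8^i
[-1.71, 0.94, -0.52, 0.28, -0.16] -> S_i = -1.71*(-0.55)^i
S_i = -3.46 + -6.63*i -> [-3.46, -10.09, -16.72, -23.35, -29.98]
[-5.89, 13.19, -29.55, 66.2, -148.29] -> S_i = -5.89*(-2.24)^i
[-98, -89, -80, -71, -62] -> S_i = -98 + 9*i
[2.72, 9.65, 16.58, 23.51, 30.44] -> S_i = 2.72 + 6.93*i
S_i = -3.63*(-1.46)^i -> [-3.63, 5.3, -7.74, 11.3, -16.49]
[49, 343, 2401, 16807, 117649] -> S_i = 49*7^i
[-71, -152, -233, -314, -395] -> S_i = -71 + -81*i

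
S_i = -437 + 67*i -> [-437, -370, -303, -236, -169]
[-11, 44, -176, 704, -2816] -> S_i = -11*-4^i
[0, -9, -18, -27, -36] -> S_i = 0 + -9*i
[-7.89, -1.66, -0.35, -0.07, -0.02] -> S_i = -7.89*0.21^i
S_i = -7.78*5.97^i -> [-7.78, -46.45, -277.29, -1655.4, -9882.73]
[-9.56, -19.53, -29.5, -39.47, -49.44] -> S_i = -9.56 + -9.97*i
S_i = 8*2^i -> [8, 16, 32, 64, 128]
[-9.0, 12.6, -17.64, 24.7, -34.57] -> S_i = -9.00*(-1.40)^i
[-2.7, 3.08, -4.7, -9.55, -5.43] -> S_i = Random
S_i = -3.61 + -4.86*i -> [-3.61, -8.47, -13.33, -18.19, -23.05]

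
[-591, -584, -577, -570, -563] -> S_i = -591 + 7*i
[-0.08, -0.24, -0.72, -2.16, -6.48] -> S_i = -0.08*3.00^i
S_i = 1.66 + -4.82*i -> [1.66, -3.16, -7.98, -12.8, -17.62]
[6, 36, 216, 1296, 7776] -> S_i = 6*6^i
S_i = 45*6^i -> [45, 270, 1620, 9720, 58320]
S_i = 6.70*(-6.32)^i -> [6.7, -42.34, 267.61, -1691.32, 10689.15]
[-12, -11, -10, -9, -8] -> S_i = -12 + 1*i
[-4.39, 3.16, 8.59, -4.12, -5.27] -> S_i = Random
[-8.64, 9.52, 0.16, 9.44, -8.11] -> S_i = Random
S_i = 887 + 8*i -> [887, 895, 903, 911, 919]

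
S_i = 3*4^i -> [3, 12, 48, 192, 768]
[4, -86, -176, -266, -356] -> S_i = 4 + -90*i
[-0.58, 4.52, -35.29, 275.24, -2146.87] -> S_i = -0.58*(-7.80)^i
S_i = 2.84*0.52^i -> [2.84, 1.48, 0.77, 0.4, 0.21]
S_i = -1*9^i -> [-1, -9, -81, -729, -6561]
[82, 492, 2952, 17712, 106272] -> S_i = 82*6^i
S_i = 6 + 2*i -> [6, 8, 10, 12, 14]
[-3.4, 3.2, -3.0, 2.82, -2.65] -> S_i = -3.40*(-0.94)^i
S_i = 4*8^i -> [4, 32, 256, 2048, 16384]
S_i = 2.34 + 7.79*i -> [2.34, 10.13, 17.92, 25.71, 33.5]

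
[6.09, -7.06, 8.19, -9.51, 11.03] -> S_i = 6.09*(-1.16)^i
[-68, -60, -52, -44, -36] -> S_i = -68 + 8*i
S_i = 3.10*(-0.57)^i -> [3.1, -1.77, 1.01, -0.57, 0.33]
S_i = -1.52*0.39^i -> [-1.52, -0.59, -0.23, -0.09, -0.04]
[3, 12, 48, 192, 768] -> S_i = 3*4^i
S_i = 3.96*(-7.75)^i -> [3.96, -30.69, 237.85, -1843.32, 14285.72]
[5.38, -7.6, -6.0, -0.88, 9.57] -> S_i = Random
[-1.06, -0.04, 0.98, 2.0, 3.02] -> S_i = -1.06 + 1.02*i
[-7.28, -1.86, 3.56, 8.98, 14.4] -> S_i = -7.28 + 5.42*i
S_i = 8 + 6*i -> [8, 14, 20, 26, 32]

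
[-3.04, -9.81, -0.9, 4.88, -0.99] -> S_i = Random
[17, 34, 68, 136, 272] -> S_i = 17*2^i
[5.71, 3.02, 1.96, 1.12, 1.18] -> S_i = Random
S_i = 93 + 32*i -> [93, 125, 157, 189, 221]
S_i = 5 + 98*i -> [5, 103, 201, 299, 397]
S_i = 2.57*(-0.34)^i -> [2.57, -0.87, 0.3, -0.1, 0.03]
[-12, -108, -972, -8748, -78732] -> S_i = -12*9^i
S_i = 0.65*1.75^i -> [0.65, 1.14, 1.99, 3.48, 6.1]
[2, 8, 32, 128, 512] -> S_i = 2*4^i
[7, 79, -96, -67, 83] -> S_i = Random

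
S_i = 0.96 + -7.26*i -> [0.96, -6.3, -13.56, -20.82, -28.08]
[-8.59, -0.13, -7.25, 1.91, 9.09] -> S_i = Random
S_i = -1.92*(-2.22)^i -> [-1.92, 4.26, -9.46, 21.01, -46.64]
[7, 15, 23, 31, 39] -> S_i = 7 + 8*i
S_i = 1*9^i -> [1, 9, 81, 729, 6561]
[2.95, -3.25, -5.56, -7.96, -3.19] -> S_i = Random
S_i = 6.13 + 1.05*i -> [6.13, 7.18, 8.23, 9.28, 10.33]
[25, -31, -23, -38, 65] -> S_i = Random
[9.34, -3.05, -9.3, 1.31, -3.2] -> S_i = Random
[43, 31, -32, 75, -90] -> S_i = Random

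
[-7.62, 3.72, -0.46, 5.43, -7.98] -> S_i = Random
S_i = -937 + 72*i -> [-937, -865, -793, -721, -649]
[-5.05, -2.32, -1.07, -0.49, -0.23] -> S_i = -5.05*0.46^i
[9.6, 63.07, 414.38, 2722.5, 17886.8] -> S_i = 9.60*6.57^i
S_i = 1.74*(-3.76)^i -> [1.74, -6.54, 24.6, -92.49, 347.78]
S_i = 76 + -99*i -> [76, -23, -122, -221, -320]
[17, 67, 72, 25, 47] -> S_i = Random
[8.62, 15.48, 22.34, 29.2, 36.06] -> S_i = 8.62 + 6.86*i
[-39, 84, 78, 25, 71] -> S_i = Random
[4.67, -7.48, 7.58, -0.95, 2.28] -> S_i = Random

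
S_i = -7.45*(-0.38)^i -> [-7.45, 2.83, -1.08, 0.41, -0.16]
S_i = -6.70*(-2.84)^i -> [-6.7, 19.03, -54.04, 153.47, -435.86]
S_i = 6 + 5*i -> [6, 11, 16, 21, 26]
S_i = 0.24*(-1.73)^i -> [0.24, -0.42, 0.72, -1.24, 2.15]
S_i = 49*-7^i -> [49, -343, 2401, -16807, 117649]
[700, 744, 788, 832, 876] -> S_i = 700 + 44*i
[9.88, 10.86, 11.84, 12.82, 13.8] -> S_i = 9.88 + 0.98*i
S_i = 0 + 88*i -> [0, 88, 176, 264, 352]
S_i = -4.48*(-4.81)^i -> [-4.48, 21.55, -103.65, 498.56, -2398.05]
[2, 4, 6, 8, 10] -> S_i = 2 + 2*i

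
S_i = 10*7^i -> [10, 70, 490, 3430, 24010]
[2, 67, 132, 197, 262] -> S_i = 2 + 65*i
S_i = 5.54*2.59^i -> [5.54, 14.35, 37.16, 96.25, 249.29]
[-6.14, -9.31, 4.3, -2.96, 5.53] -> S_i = Random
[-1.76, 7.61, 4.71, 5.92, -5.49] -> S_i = Random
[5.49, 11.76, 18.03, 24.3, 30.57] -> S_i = 5.49 + 6.27*i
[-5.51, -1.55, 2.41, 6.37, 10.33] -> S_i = -5.51 + 3.96*i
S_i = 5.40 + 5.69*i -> [5.4, 11.09, 16.78, 22.47, 28.16]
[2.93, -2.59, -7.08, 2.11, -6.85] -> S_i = Random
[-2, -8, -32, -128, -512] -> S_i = -2*4^i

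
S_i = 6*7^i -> [6, 42, 294, 2058, 14406]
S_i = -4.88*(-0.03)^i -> [-4.88, 0.15, -0.0, 0.0, -0.0]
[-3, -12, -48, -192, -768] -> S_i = -3*4^i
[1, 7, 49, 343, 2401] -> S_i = 1*7^i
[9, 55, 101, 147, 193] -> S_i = 9 + 46*i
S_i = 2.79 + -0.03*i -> [2.79, 2.76, 2.73, 2.7, 2.67]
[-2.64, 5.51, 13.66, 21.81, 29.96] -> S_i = -2.64 + 8.15*i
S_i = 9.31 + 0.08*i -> [9.31, 9.39, 9.47, 9.55, 9.63]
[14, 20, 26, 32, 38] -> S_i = 14 + 6*i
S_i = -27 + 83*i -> [-27, 56, 139, 222, 305]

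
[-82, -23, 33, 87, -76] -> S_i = Random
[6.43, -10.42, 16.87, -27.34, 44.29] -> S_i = 6.43*(-1.62)^i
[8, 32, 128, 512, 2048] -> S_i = 8*4^i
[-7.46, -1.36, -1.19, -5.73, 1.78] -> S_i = Random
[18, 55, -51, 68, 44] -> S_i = Random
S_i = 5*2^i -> [5, 10, 20, 40, 80]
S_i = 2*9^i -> [2, 18, 162, 1458, 13122]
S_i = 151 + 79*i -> [151, 230, 309, 388, 467]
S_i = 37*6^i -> [37, 222, 1332, 7992, 47952]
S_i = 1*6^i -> [1, 6, 36, 216, 1296]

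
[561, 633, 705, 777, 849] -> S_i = 561 + 72*i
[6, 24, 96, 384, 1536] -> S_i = 6*4^i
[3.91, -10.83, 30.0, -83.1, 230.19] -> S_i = 3.91*(-2.77)^i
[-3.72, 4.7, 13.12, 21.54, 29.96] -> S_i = -3.72 + 8.42*i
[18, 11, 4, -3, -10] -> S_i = 18 + -7*i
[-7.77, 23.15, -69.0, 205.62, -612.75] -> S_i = -7.77*(-2.98)^i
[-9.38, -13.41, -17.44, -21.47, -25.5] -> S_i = -9.38 + -4.03*i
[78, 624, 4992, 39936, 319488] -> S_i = 78*8^i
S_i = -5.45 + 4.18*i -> [-5.45, -1.27, 2.91, 7.09, 11.27]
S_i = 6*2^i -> [6, 12, 24, 48, 96]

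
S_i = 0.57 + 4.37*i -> [0.57, 4.94, 9.31, 13.68, 18.05]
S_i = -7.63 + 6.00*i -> [-7.63, -1.63, 4.37, 10.37, 16.37]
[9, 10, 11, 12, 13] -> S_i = 9 + 1*i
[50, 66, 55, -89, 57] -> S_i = Random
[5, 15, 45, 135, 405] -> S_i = 5*3^i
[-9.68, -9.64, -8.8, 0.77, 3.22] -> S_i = Random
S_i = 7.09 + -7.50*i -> [7.09, -0.41, -7.91, -15.41, -22.91]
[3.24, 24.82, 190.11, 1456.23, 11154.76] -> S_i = 3.24*7.66^i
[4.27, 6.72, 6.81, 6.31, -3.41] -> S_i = Random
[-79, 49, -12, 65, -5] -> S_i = Random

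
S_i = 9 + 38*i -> [9, 47, 85, 123, 161]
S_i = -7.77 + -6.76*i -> [-7.77, -14.53, -21.29, -28.05, -34.81]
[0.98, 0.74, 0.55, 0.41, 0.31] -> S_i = 0.98*0.75^i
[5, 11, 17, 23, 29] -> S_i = 5 + 6*i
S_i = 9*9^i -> [9, 81, 729, 6561, 59049]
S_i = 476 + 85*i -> [476, 561, 646, 731, 816]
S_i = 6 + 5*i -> [6, 11, 16, 21, 26]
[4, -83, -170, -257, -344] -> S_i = 4 + -87*i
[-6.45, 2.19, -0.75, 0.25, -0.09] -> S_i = -6.45*(-0.34)^i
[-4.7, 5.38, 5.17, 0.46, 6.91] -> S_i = Random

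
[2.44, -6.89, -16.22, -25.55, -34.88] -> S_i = 2.44 + -9.33*i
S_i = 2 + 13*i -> [2, 15, 28, 41, 54]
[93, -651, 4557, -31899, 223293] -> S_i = 93*-7^i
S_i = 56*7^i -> [56, 392, 2744, 19208, 134456]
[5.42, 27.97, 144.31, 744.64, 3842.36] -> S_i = 5.42*5.16^i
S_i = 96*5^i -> [96, 480, 2400, 12000, 60000]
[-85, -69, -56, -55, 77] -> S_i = Random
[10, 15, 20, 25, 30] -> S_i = 10 + 5*i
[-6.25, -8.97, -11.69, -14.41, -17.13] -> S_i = -6.25 + -2.72*i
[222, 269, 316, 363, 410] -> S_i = 222 + 47*i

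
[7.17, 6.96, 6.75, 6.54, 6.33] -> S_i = 7.17 + -0.21*i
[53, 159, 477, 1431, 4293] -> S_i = 53*3^i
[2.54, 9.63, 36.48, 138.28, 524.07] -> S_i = 2.54*3.79^i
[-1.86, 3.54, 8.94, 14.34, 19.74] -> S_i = -1.86 + 5.40*i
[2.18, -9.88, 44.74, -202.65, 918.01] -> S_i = 2.18*(-4.53)^i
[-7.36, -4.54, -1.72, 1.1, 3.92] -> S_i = -7.36 + 2.82*i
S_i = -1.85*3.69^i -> [-1.85, -6.83, -25.19, -92.95, -342.99]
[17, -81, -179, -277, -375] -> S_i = 17 + -98*i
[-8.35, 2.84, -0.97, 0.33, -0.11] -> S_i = -8.35*(-0.34)^i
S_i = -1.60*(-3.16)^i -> [-1.6, 5.06, -15.98, 50.49, -159.54]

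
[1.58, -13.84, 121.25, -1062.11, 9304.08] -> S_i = 1.58*(-8.76)^i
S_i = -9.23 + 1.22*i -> [-9.23, -8.01, -6.79, -5.57, -4.35]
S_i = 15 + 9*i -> [15, 24, 33, 42, 51]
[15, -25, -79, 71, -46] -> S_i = Random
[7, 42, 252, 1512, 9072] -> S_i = 7*6^i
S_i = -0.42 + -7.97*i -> [-0.42, -8.39, -16.36, -24.33, -32.3]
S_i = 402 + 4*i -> [402, 406, 410, 414, 418]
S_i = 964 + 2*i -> [964, 966, 968, 970, 972]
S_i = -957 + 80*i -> [-957, -877, -797, -717, -637]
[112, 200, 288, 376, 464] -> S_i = 112 + 88*i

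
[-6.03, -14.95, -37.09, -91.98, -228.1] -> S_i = -6.03*2.48^i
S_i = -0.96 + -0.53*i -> [-0.96, -1.49, -2.02, -2.55, -3.08]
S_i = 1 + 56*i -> [1, 57, 113, 169, 225]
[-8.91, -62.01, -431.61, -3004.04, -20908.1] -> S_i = -8.91*6.96^i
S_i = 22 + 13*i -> [22, 35, 48, 61, 74]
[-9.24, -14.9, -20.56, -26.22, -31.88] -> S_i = -9.24 + -5.66*i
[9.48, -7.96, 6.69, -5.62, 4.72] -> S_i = 9.48*(-0.84)^i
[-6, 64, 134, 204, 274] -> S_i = -6 + 70*i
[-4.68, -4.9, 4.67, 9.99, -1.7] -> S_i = Random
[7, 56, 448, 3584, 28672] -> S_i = 7*8^i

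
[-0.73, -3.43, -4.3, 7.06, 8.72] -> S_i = Random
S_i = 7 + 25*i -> [7, 32, 57, 82, 107]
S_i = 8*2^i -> [8, 16, 32, 64, 128]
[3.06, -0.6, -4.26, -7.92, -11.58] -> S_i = 3.06 + -3.66*i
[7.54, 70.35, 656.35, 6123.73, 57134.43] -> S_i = 7.54*9.33^i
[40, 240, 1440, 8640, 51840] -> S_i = 40*6^i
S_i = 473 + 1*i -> [473, 474, 475, 476, 477]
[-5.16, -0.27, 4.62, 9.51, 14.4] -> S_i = -5.16 + 4.89*i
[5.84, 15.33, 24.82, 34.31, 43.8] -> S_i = 5.84 + 9.49*i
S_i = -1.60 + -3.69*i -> [-1.6, -5.29, -8.98, -12.67, -16.36]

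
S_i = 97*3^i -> [97, 291, 873, 2619, 7857]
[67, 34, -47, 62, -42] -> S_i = Random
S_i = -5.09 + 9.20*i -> [-5.09, 4.11, 13.31, 22.51, 31.71]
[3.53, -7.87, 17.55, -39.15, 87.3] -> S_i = 3.53*(-2.23)^i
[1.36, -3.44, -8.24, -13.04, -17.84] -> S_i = 1.36 + -4.80*i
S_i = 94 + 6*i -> [94, 100, 106, 112, 118]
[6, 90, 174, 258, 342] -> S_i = 6 + 84*i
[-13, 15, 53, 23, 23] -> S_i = Random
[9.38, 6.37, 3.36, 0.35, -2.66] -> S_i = 9.38 + -3.01*i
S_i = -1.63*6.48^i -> [-1.63, -10.56, -68.44, -443.52, -2874.01]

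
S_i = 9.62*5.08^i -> [9.62, 48.87, 248.26, 1261.15, 6406.63]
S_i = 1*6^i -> [1, 6, 36, 216, 1296]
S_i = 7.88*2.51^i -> [7.88, 19.78, 49.64, 124.61, 312.77]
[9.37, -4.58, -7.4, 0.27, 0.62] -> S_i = Random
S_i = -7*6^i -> [-7, -42, -252, -1512, -9072]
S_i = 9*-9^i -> [9, -81, 729, -6561, 59049]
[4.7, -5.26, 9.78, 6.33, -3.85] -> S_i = Random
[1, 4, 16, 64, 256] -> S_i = 1*4^i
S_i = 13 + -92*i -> [13, -79, -171, -263, -355]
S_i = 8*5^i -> [8, 40, 200, 1000, 5000]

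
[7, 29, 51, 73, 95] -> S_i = 7 + 22*i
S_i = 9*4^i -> [9, 36, 144, 576, 2304]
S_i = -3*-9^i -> [-3, 27, -243, 2187, -19683]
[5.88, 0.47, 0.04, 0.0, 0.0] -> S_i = 5.88*0.08^i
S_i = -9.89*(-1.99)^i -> [-9.89, 19.68, -39.17, 77.94, -155.1]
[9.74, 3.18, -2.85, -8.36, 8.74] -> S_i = Random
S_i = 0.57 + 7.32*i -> [0.57, 7.89, 15.21, 22.53, 29.85]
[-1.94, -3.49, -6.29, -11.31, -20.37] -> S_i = -1.94*1.80^i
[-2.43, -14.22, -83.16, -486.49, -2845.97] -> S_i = -2.43*5.85^i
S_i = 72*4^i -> [72, 288, 1152, 4608, 18432]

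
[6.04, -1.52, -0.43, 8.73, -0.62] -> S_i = Random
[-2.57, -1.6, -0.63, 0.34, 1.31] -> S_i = -2.57 + 0.97*i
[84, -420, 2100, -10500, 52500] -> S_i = 84*-5^i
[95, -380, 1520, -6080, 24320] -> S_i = 95*-4^i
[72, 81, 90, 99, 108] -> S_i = 72 + 9*i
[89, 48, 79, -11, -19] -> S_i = Random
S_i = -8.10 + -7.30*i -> [-8.1, -15.4, -22.7, -30.0, -37.3]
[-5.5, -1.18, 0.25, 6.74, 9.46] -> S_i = Random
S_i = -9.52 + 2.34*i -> [-9.52, -7.18, -4.84, -2.5, -0.16]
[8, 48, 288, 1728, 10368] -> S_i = 8*6^i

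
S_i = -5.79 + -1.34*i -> [-5.79, -7.13, -8.47, -9.81, -11.15]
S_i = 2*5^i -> [2, 10, 50, 250, 1250]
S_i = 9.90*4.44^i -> [9.9, 43.96, 195.16, 866.53, 3847.4]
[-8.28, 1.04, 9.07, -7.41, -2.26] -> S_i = Random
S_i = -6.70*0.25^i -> [-6.7, -1.68, -0.42, -0.1, -0.03]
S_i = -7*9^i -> [-7, -63, -567, -5103, -45927]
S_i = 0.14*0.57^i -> [0.14, 0.08, 0.05, 0.03, 0.01]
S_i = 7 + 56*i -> [7, 63, 119, 175, 231]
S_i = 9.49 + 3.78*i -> [9.49, 13.27, 17.05, 20.83, 24.61]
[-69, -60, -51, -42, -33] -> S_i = -69 + 9*i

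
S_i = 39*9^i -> [39, 351, 3159, 28431, 255879]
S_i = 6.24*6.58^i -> [6.24, 41.06, 270.17, 1777.72, 11697.37]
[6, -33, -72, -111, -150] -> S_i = 6 + -39*i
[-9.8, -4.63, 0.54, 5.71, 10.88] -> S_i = -9.80 + 5.17*i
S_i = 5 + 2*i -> [5, 7, 9, 11, 13]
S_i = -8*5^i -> [-8, -40, -200, -1000, -5000]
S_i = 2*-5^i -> [2, -10, 50, -250, 1250]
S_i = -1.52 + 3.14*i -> [-1.52, 1.62, 4.76, 7.9, 11.04]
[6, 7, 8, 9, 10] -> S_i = 6 + 1*i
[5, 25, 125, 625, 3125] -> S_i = 5*5^i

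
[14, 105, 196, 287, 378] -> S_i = 14 + 91*i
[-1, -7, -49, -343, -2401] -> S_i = -1*7^i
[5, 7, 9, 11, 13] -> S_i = 5 + 2*i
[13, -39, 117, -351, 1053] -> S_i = 13*-3^i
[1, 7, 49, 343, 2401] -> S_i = 1*7^i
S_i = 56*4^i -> [56, 224, 896, 3584, 14336]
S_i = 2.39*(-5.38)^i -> [2.39, -12.86, 69.18, -372.17, 2002.29]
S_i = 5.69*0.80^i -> [5.69, 4.55, 3.64, 2.91, 2.33]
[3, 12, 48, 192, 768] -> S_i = 3*4^i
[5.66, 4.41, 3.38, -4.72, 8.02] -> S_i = Random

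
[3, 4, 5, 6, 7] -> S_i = 3 + 1*i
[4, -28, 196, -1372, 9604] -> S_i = 4*-7^i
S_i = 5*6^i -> [5, 30, 180, 1080, 6480]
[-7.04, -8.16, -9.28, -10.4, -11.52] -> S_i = -7.04 + -1.12*i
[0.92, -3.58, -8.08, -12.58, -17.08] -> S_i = 0.92 + -4.50*i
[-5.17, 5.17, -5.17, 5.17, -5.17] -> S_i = -5.17*(-1.00)^i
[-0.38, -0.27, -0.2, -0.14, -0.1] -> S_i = -0.38*0.72^i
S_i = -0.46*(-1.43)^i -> [-0.46, 0.66, -0.94, 1.35, -1.92]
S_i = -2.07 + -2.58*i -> [-2.07, -4.65, -7.23, -9.81, -12.39]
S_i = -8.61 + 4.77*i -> [-8.61, -3.84, 0.93, 5.7, 10.47]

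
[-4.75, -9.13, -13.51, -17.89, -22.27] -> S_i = -4.75 + -4.38*i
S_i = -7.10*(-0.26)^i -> [-7.1, 1.85, -0.48, 0.12, -0.03]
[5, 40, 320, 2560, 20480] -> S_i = 5*8^i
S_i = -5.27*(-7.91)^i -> [-5.27, 41.69, -329.73, 2608.2, -20630.82]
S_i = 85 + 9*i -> [85, 94, 103, 112, 121]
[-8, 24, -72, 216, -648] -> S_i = -8*-3^i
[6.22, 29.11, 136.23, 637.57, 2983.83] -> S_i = 6.22*4.68^i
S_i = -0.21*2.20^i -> [-0.21, -0.46, -1.02, -2.24, -4.92]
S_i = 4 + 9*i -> [4, 13, 22, 31, 40]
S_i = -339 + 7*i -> [-339, -332, -325, -318, -311]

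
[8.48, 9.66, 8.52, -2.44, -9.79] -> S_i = Random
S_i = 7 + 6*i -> [7, 13, 19, 25, 31]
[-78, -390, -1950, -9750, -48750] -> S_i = -78*5^i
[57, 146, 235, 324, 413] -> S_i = 57 + 89*i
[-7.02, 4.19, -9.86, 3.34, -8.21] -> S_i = Random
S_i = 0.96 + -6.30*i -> [0.96, -5.34, -11.64, -17.94, -24.24]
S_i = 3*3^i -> [3, 9, 27, 81, 243]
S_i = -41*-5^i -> [-41, 205, -1025, 5125, -25625]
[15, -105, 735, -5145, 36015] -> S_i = 15*-7^i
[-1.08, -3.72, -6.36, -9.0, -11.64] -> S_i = -1.08 + -2.64*i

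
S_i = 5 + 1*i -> [5, 6, 7, 8, 9]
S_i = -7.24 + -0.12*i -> [-7.24, -7.36, -7.48, -7.6, -7.72]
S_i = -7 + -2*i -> [-7, -9, -11, -13, -15]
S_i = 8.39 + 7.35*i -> [8.39, 15.74, 23.09, 30.44, 37.79]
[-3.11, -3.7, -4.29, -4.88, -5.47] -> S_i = -3.11 + -0.59*i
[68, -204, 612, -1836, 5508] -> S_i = 68*-3^i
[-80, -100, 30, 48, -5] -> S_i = Random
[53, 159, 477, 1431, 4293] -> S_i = 53*3^i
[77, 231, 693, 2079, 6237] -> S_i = 77*3^i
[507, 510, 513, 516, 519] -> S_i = 507 + 3*i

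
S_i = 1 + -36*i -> [1, -35, -71, -107, -143]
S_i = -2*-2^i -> [-2, 4, -8, 16, -32]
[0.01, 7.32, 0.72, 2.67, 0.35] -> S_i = Random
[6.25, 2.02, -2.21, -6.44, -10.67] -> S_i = 6.25 + -4.23*i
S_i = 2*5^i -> [2, 10, 50, 250, 1250]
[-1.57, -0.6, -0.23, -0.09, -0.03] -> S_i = -1.57*0.38^i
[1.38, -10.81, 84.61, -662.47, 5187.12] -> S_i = 1.38*(-7.83)^i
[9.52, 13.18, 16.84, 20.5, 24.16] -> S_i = 9.52 + 3.66*i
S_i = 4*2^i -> [4, 8, 16, 32, 64]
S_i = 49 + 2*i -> [49, 51, 53, 55, 57]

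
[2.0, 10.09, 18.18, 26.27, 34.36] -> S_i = 2.00 + 8.09*i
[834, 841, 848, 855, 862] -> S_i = 834 + 7*i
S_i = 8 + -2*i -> [8, 6, 4, 2, 0]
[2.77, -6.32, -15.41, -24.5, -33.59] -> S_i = 2.77 + -9.09*i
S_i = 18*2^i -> [18, 36, 72, 144, 288]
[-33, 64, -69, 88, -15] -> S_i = Random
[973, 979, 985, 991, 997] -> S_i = 973 + 6*i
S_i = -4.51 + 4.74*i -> [-4.51, 0.23, 4.97, 9.71, 14.45]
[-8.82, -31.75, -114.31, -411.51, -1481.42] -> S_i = -8.82*3.60^i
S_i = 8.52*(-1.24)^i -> [8.52, -10.56, 13.1, -16.24, 20.14]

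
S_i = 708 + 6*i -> [708, 714, 720, 726, 732]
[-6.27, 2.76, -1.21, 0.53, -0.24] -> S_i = -6.27*(-0.44)^i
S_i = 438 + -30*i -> [438, 408, 378, 348, 318]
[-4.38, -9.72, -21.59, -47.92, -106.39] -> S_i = -4.38*2.22^i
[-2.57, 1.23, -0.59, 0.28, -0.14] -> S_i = -2.57*(-0.48)^i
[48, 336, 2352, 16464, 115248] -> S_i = 48*7^i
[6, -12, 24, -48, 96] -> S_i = 6*-2^i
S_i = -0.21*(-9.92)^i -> [-0.21, 2.08, -20.67, 205.0, -2033.6]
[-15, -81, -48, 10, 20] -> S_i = Random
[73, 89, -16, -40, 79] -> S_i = Random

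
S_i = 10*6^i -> [10, 60, 360, 2160, 12960]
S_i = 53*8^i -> [53, 424, 3392, 27136, 217088]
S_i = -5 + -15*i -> [-5, -20, -35, -50, -65]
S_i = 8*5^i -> [8, 40, 200, 1000, 5000]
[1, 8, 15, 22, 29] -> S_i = 1 + 7*i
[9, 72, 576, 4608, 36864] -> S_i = 9*8^i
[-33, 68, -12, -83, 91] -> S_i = Random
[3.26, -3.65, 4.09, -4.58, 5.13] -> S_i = 3.26*(-1.12)^i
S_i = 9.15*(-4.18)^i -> [9.15, -38.25, 159.87, -668.27, 2793.36]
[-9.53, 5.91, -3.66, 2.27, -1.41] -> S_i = -9.53*(-0.62)^i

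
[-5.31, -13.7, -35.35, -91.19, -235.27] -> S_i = -5.31*2.58^i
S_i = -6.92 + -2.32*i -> [-6.92, -9.24, -11.56, -13.88, -16.2]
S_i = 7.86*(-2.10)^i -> [7.86, -16.51, 34.66, -72.79, 152.86]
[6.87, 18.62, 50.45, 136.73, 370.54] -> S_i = 6.87*2.71^i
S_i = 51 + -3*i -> [51, 48, 45, 42, 39]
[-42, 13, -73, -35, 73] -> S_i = Random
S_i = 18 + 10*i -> [18, 28, 38, 48, 58]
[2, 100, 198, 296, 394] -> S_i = 2 + 98*i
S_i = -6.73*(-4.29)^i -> [-6.73, 28.87, -123.86, 531.36, -2279.52]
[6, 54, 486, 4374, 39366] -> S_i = 6*9^i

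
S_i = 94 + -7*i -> [94, 87, 80, 73, 66]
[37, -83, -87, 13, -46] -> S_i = Random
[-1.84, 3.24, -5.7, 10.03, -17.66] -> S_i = -1.84*(-1.76)^i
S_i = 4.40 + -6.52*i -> [4.4, -2.12, -8.64, -15.16, -21.68]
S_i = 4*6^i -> [4, 24, 144, 864, 5184]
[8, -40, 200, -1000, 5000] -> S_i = 8*-5^i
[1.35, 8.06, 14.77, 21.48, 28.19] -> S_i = 1.35 + 6.71*i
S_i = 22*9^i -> [22, 198, 1782, 16038, 144342]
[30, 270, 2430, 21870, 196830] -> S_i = 30*9^i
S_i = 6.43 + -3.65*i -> [6.43, 2.78, -0.87, -4.52, -8.17]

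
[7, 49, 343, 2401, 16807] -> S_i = 7*7^i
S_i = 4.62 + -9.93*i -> [4.62, -5.31, -15.24, -25.17, -35.1]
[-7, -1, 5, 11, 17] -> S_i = -7 + 6*i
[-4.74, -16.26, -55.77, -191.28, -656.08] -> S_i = -4.74*3.43^i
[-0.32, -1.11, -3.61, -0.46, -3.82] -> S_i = Random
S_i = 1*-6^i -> [1, -6, 36, -216, 1296]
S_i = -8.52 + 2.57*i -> [-8.52, -5.95, -3.38, -0.81, 1.76]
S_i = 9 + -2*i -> [9, 7, 5, 3, 1]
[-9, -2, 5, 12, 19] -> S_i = -9 + 7*i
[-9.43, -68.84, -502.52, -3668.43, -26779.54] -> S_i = -9.43*7.30^i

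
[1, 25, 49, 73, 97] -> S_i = 1 + 24*i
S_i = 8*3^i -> [8, 24, 72, 216, 648]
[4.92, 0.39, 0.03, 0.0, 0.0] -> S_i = 4.92*0.08^i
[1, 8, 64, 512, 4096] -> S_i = 1*8^i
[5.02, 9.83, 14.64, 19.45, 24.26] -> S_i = 5.02 + 4.81*i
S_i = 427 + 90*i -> [427, 517, 607, 697, 787]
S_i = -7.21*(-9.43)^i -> [-7.21, 67.99, -641.15, 6046.03, -57014.07]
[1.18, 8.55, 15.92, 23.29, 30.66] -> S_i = 1.18 + 7.37*i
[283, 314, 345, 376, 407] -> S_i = 283 + 31*i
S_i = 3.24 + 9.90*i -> [3.24, 13.14, 23.04, 32.94, 42.84]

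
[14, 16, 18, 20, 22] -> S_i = 14 + 2*i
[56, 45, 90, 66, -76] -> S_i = Random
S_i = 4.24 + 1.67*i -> [4.24, 5.91, 7.58, 9.25, 10.92]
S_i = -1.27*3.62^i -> [-1.27, -4.6, -16.64, -60.25, -218.09]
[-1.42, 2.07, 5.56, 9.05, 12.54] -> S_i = -1.42 + 3.49*i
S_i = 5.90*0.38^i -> [5.9, 2.24, 0.85, 0.32, 0.12]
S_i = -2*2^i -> [-2, -4, -8, -16, -32]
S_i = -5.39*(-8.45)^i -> [-5.39, 45.55, -384.86, 3252.06, -27479.93]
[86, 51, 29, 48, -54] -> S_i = Random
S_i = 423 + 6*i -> [423, 429, 435, 441, 447]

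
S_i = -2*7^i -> [-2, -14, -98, -686, -4802]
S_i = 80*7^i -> [80, 560, 3920, 27440, 192080]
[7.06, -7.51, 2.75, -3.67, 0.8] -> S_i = Random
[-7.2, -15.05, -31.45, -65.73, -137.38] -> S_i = -7.20*2.09^i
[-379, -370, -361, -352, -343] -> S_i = -379 + 9*i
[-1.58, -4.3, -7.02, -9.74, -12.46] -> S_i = -1.58 + -2.72*i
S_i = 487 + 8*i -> [487, 495, 503, 511, 519]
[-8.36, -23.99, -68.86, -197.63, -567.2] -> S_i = -8.36*2.87^i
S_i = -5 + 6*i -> [-5, 1, 7, 13, 19]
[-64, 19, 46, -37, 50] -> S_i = Random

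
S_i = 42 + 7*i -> [42, 49, 56, 63, 70]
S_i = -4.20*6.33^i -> [-4.2, -26.59, -168.29, -1065.27, -6743.17]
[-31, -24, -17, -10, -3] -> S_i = -31 + 7*i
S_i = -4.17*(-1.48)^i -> [-4.17, 6.17, -9.13, 13.52, -20.01]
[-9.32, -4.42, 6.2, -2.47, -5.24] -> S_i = Random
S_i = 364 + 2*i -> [364, 366, 368, 370, 372]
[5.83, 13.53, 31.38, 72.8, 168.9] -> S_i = 5.83*2.32^i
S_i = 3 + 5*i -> [3, 8, 13, 18, 23]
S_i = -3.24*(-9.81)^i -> [-3.24, 31.78, -311.8, 3058.81, -30006.89]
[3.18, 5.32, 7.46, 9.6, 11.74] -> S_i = 3.18 + 2.14*i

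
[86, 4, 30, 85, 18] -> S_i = Random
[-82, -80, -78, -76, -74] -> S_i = -82 + 2*i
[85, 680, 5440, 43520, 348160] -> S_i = 85*8^i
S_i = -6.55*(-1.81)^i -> [-6.55, 11.86, -21.46, 38.84, -70.3]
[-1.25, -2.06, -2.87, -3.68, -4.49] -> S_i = -1.25 + -0.81*i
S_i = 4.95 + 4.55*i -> [4.95, 9.5, 14.05, 18.6, 23.15]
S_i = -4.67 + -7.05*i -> [-4.67, -11.72, -18.77, -25.82, -32.87]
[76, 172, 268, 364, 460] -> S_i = 76 + 96*i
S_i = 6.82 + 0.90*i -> [6.82, 7.72, 8.62, 9.52, 10.42]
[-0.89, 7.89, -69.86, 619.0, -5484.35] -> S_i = -0.89*(-8.86)^i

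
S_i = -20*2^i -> [-20, -40, -80, -160, -320]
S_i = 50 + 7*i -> [50, 57, 64, 71, 78]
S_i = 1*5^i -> [1, 5, 25, 125, 625]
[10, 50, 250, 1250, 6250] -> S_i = 10*5^i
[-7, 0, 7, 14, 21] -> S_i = -7 + 7*i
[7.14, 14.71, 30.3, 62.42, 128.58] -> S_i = 7.14*2.06^i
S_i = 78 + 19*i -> [78, 97, 116, 135, 154]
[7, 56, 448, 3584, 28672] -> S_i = 7*8^i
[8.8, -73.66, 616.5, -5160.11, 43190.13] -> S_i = 8.80*(-8.37)^i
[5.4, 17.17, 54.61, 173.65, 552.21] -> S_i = 5.40*3.18^i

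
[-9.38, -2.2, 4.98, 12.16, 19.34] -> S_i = -9.38 + 7.18*i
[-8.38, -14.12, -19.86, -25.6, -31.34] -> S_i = -8.38 + -5.74*i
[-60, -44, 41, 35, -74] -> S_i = Random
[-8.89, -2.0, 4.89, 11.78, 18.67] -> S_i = -8.89 + 6.89*i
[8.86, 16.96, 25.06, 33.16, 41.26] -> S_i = 8.86 + 8.10*i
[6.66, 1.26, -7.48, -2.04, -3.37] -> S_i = Random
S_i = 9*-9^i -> [9, -81, 729, -6561, 59049]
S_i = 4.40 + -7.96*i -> [4.4, -3.56, -11.52, -19.48, -27.44]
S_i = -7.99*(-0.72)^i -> [-7.99, 5.75, -4.14, 2.98, -2.15]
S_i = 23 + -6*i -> [23, 17, 11, 5, -1]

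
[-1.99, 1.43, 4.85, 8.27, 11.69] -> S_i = -1.99 + 3.42*i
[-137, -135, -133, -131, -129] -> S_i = -137 + 2*i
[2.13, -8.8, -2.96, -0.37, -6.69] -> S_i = Random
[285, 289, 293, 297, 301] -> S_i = 285 + 4*i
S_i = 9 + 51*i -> [9, 60, 111, 162, 213]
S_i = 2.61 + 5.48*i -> [2.61, 8.09, 13.57, 19.05, 24.53]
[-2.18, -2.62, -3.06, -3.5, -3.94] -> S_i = -2.18 + -0.44*i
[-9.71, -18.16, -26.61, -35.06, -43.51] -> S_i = -9.71 + -8.45*i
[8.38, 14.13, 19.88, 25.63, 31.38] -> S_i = 8.38 + 5.75*i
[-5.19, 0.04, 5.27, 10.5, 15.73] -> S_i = -5.19 + 5.23*i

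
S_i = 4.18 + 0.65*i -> [4.18, 4.83, 5.48, 6.13, 6.78]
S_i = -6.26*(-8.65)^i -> [-6.26, 54.15, -468.39, 4051.56, -35046.02]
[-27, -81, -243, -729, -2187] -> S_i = -27*3^i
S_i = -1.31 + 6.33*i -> [-1.31, 5.02, 11.35, 17.68, 24.01]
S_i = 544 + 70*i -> [544, 614, 684, 754, 824]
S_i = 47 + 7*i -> [47, 54, 61, 68, 75]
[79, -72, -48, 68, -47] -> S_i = Random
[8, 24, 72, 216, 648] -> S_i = 8*3^i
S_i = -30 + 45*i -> [-30, 15, 60, 105, 150]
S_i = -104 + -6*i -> [-104, -110, -116, -122, -128]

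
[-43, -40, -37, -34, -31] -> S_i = -43 + 3*i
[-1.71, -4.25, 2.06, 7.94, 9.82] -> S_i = Random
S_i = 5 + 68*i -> [5, 73, 141, 209, 277]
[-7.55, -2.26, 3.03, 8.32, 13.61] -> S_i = -7.55 + 5.29*i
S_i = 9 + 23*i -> [9, 32, 55, 78, 101]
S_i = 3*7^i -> [3, 21, 147, 1029, 7203]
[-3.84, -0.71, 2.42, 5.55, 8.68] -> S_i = -3.84 + 3.13*i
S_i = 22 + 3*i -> [22, 25, 28, 31, 34]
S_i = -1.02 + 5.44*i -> [-1.02, 4.42, 9.86, 15.3, 20.74]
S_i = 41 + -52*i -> [41, -11, -63, -115, -167]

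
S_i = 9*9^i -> [9, 81, 729, 6561, 59049]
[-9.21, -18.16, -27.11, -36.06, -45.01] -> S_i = -9.21 + -8.95*i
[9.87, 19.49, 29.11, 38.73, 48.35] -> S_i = 9.87 + 9.62*i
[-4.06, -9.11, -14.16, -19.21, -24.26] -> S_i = -4.06 + -5.05*i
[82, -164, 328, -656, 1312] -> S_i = 82*-2^i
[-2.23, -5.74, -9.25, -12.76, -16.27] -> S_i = -2.23 + -3.51*i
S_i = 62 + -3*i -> [62, 59, 56, 53, 50]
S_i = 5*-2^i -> [5, -10, 20, -40, 80]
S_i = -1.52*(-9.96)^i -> [-1.52, 15.14, -150.79, 1501.83, -14958.26]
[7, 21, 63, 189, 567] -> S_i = 7*3^i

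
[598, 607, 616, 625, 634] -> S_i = 598 + 9*i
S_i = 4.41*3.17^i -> [4.41, 13.98, 44.32, 140.48, 445.32]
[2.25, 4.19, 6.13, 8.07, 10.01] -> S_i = 2.25 + 1.94*i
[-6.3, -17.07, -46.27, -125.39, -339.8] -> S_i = -6.30*2.71^i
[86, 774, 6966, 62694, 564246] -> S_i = 86*9^i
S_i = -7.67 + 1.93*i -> [-7.67, -5.74, -3.81, -1.88, 0.05]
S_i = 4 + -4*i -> [4, 0, -4, -8, -12]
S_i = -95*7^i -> [-95, -665, -4655, -32585, -228095]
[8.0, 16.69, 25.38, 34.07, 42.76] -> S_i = 8.00 + 8.69*i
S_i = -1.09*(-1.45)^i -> [-1.09, 1.58, -2.29, 3.32, -4.82]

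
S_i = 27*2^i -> [27, 54, 108, 216, 432]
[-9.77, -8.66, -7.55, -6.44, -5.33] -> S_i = -9.77 + 1.11*i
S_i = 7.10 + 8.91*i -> [7.1, 16.01, 24.92, 33.83, 42.74]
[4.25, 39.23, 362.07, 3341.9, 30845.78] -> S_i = 4.25*9.23^i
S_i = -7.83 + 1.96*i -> [-7.83, -5.87, -3.91, -1.95, 0.01]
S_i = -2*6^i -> [-2, -12, -72, -432, -2592]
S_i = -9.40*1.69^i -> [-9.4, -15.89, -26.85, -45.37, -76.68]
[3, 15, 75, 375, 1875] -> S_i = 3*5^i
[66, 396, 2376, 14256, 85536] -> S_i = 66*6^i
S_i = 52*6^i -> [52, 312, 1872, 11232, 67392]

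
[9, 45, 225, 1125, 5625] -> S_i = 9*5^i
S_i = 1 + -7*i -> [1, -6, -13, -20, -27]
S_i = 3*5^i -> [3, 15, 75, 375, 1875]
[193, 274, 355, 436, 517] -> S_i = 193 + 81*i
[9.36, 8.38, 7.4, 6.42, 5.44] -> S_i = 9.36 + -0.98*i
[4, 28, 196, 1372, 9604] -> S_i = 4*7^i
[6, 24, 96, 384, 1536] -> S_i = 6*4^i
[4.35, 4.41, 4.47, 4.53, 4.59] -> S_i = 4.35 + 0.06*i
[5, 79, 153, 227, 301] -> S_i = 5 + 74*i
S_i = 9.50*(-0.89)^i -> [9.5, -8.46, 7.52, -6.7, 5.96]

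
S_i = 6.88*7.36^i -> [6.88, 50.64, 372.69, 2742.98, 20188.3]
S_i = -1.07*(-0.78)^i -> [-1.07, 0.83, -0.65, 0.51, -0.4]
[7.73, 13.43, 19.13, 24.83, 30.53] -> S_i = 7.73 + 5.70*i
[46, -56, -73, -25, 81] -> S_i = Random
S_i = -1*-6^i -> [-1, 6, -36, 216, -1296]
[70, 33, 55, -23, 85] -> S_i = Random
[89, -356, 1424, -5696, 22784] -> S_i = 89*-4^i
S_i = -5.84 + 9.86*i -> [-5.84, 4.02, 13.88, 23.74, 33.6]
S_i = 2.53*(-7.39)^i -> [2.53, -18.7, 138.17, -1021.07, 7545.68]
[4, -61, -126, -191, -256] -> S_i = 4 + -65*i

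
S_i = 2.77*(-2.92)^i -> [2.77, -8.09, 23.62, -68.96, 201.38]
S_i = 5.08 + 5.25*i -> [5.08, 10.33, 15.58, 20.83, 26.08]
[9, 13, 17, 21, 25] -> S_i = 9 + 4*i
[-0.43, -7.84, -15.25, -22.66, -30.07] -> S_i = -0.43 + -7.41*i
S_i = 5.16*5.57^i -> [5.16, 28.74, 160.09, 891.69, 4966.73]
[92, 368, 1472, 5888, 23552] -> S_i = 92*4^i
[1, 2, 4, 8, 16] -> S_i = 1*2^i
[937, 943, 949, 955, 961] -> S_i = 937 + 6*i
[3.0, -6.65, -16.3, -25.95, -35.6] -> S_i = 3.00 + -9.65*i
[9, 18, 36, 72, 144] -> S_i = 9*2^i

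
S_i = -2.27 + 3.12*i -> [-2.27, 0.85, 3.97, 7.09, 10.21]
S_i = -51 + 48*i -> [-51, -3, 45, 93, 141]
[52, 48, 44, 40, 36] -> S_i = 52 + -4*i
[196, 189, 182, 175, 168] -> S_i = 196 + -7*i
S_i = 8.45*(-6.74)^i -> [8.45, -56.95, 383.86, -2587.24, 17437.98]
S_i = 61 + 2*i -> [61, 63, 65, 67, 69]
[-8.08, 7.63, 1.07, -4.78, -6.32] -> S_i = Random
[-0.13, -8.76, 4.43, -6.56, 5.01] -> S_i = Random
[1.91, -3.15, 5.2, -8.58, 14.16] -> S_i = 1.91*(-1.65)^i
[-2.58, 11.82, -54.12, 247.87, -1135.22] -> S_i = -2.58*(-4.58)^i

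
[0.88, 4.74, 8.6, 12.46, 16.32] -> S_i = 0.88 + 3.86*i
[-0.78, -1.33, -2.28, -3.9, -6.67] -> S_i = -0.78*1.71^i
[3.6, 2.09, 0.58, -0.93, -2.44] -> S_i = 3.60 + -1.51*i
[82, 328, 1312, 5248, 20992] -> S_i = 82*4^i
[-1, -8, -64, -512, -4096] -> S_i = -1*8^i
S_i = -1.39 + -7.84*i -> [-1.39, -9.23, -17.07, -24.91, -32.75]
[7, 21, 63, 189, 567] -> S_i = 7*3^i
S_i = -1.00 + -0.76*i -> [-1.0, -1.76, -2.52, -3.28, -4.04]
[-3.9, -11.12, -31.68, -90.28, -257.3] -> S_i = -3.90*2.85^i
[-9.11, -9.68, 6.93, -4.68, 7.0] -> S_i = Random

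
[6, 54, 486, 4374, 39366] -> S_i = 6*9^i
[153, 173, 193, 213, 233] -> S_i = 153 + 20*i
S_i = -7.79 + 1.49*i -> [-7.79, -6.3, -4.81, -3.32, -1.83]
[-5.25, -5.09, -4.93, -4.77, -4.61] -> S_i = -5.25 + 0.16*i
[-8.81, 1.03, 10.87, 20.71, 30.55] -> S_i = -8.81 + 9.84*i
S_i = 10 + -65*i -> [10, -55, -120, -185, -250]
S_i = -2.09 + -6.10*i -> [-2.09, -8.19, -14.29, -20.39, -26.49]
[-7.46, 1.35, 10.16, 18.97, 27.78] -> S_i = -7.46 + 8.81*i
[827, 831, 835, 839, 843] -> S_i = 827 + 4*i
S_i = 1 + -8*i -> [1, -7, -15, -23, -31]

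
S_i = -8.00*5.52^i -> [-8.0, -44.16, -243.76, -1345.57, -7427.56]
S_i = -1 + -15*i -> [-1, -16, -31, -46, -61]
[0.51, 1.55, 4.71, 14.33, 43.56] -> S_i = 0.51*3.04^i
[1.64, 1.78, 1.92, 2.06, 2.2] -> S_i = 1.64 + 0.14*i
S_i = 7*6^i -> [7, 42, 252, 1512, 9072]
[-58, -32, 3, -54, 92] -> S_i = Random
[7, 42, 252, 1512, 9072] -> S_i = 7*6^i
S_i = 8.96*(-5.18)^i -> [8.96, -46.41, 240.42, -1245.37, 6451.0]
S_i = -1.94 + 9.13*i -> [-1.94, 7.19, 16.32, 25.45, 34.58]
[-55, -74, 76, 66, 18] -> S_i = Random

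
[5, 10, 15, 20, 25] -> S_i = 5 + 5*i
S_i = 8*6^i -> [8, 48, 288, 1728, 10368]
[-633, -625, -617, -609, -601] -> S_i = -633 + 8*i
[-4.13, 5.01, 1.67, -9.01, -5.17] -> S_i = Random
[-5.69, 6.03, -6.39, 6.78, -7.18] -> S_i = -5.69*(-1.06)^i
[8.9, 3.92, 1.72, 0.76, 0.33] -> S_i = 8.90*0.44^i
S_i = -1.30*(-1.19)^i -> [-1.3, 1.55, -1.84, 2.19, -2.61]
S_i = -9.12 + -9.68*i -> [-9.12, -18.8, -28.48, -38.16, -47.84]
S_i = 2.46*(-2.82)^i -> [2.46, -6.94, 19.56, -55.17, 155.57]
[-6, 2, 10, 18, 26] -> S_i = -6 + 8*i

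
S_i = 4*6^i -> [4, 24, 144, 864, 5184]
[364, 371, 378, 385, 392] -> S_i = 364 + 7*i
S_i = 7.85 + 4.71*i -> [7.85, 12.56, 17.27, 21.98, 26.69]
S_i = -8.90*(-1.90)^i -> [-8.9, 16.91, -32.13, 61.05, -115.99]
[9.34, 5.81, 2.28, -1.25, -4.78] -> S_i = 9.34 + -3.53*i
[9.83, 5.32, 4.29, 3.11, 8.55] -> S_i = Random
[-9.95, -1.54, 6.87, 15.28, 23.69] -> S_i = -9.95 + 8.41*i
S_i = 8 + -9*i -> [8, -1, -10, -19, -28]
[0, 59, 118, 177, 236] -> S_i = 0 + 59*i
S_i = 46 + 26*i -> [46, 72, 98, 124, 150]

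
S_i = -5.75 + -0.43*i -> [-5.75, -6.18, -6.61, -7.04, -7.47]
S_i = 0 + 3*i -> [0, 3, 6, 9, 12]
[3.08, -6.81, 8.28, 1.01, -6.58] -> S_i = Random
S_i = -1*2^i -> [-1, -2, -4, -8, -16]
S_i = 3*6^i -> [3, 18, 108, 648, 3888]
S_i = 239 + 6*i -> [239, 245, 251, 257, 263]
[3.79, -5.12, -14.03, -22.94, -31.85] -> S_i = 3.79 + -8.91*i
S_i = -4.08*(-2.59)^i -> [-4.08, 10.57, -27.37, 70.89, -183.59]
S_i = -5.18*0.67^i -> [-5.18, -3.47, -2.33, -1.56, -1.04]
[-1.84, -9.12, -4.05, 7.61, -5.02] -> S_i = Random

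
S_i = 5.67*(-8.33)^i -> [5.67, -47.23, 393.44, -3277.31, 27300.03]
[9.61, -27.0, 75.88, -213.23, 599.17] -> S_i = 9.61*(-2.81)^i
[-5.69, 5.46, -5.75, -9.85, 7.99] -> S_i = Random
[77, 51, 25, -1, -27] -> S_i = 77 + -26*i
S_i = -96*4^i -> [-96, -384, -1536, -6144, -24576]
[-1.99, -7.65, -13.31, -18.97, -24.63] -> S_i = -1.99 + -5.66*i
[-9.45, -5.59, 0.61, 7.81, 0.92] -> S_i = Random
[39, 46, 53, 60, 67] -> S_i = 39 + 7*i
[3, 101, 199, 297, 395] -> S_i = 3 + 98*i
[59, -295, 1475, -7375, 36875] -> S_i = 59*-5^i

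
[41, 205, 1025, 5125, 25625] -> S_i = 41*5^i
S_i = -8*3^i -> [-8, -24, -72, -216, -648]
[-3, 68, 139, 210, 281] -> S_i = -3 + 71*i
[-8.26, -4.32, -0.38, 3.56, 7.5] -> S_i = -8.26 + 3.94*i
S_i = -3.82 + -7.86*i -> [-3.82, -11.68, -19.54, -27.4, -35.26]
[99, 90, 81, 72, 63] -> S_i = 99 + -9*i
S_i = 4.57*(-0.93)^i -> [4.57, -4.25, 3.95, -3.68, 3.42]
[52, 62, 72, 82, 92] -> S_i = 52 + 10*i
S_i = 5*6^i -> [5, 30, 180, 1080, 6480]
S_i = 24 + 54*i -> [24, 78, 132, 186, 240]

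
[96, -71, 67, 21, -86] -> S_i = Random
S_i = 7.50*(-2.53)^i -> [7.5, -18.97, 48.01, -121.46, 307.29]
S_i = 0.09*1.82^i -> [0.09, 0.16, 0.3, 0.54, 0.99]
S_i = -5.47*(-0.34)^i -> [-5.47, 1.86, -0.63, 0.21, -0.07]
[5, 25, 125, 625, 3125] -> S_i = 5*5^i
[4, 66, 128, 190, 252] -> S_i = 4 + 62*i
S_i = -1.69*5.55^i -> [-1.69, -9.38, -52.06, -288.91, -1603.46]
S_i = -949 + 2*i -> [-949, -947, -945, -943, -941]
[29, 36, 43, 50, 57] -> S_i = 29 + 7*i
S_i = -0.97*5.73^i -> [-0.97, -5.56, -31.85, -182.49, -1045.66]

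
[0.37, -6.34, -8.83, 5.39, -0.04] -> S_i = Random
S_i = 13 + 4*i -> [13, 17, 21, 25, 29]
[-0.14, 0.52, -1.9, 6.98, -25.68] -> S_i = -0.14*(-3.68)^i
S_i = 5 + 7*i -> [5, 12, 19, 26, 33]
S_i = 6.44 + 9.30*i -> [6.44, 15.74, 25.04, 34.34, 43.64]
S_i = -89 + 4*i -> [-89, -85, -81, -77, -73]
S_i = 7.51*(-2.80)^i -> [7.51, -21.03, 58.88, -164.86, 461.61]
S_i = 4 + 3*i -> [4, 7, 10, 13, 16]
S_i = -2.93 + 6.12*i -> [-2.93, 3.19, 9.31, 15.43, 21.55]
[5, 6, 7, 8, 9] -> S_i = 5 + 1*i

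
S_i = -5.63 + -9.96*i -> [-5.63, -15.59, -25.55, -35.51, -45.47]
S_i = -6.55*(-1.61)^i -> [-6.55, 10.55, -16.98, 27.33, -44.01]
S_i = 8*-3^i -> [8, -24, 72, -216, 648]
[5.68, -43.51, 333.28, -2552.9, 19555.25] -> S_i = 5.68*(-7.66)^i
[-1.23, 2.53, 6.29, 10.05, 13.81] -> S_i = -1.23 + 3.76*i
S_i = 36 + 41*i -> [36, 77, 118, 159, 200]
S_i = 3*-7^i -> [3, -21, 147, -1029, 7203]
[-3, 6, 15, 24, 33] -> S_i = -3 + 9*i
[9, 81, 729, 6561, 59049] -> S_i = 9*9^i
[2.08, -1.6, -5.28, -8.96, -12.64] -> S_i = 2.08 + -3.68*i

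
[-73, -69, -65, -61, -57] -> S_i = -73 + 4*i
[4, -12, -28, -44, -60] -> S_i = 4 + -16*i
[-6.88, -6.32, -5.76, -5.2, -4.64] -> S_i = -6.88 + 0.56*i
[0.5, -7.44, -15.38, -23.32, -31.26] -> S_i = 0.50 + -7.94*i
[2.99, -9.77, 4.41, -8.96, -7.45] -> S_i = Random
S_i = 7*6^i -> [7, 42, 252, 1512, 9072]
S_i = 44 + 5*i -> [44, 49, 54, 59, 64]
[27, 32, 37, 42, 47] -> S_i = 27 + 5*i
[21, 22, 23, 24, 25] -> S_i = 21 + 1*i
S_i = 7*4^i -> [7, 28, 112, 448, 1792]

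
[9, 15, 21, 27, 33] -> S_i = 9 + 6*i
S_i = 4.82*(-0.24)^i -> [4.82, -1.16, 0.28, -0.07, 0.02]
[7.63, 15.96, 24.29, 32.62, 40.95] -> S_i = 7.63 + 8.33*i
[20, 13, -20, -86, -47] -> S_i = Random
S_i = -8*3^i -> [-8, -24, -72, -216, -648]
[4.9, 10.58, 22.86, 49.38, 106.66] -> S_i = 4.90*2.16^i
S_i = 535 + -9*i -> [535, 526, 517, 508, 499]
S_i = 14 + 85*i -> [14, 99, 184, 269, 354]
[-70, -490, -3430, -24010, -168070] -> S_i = -70*7^i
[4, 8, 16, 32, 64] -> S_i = 4*2^i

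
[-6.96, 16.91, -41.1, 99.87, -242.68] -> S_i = -6.96*(-2.43)^i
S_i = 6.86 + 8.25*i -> [6.86, 15.11, 23.36, 31.61, 39.86]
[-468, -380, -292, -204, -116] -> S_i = -468 + 88*i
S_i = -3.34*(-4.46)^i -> [-3.34, 14.9, -66.44, 296.31, -1321.56]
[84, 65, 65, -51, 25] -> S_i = Random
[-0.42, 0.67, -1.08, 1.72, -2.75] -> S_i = -0.42*(-1.60)^i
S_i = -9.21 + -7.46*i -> [-9.21, -16.67, -24.13, -31.59, -39.05]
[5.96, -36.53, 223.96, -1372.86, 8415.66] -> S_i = 5.96*(-6.13)^i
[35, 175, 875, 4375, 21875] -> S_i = 35*5^i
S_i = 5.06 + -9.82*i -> [5.06, -4.76, -14.58, -24.4, -34.22]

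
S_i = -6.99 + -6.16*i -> [-6.99, -13.15, -19.31, -25.47, -31.63]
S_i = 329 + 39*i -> [329, 368, 407, 446, 485]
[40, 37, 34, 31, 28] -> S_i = 40 + -3*i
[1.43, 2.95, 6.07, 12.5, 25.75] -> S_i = 1.43*2.06^i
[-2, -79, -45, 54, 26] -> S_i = Random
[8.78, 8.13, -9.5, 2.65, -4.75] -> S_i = Random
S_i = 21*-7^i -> [21, -147, 1029, -7203, 50421]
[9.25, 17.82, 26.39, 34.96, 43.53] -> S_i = 9.25 + 8.57*i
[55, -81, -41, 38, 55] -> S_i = Random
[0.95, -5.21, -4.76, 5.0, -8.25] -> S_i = Random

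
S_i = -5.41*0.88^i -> [-5.41, -4.76, -4.19, -3.69, -3.24]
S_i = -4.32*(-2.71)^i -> [-4.32, 11.71, -31.73, 85.98, -233.0]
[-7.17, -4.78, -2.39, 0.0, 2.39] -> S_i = -7.17 + 2.39*i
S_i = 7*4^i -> [7, 28, 112, 448, 1792]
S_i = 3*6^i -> [3, 18, 108, 648, 3888]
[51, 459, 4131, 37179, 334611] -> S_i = 51*9^i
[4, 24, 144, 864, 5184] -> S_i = 4*6^i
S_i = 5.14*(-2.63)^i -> [5.14, -13.52, 35.55, -93.5, 245.92]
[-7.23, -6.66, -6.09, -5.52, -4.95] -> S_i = -7.23 + 0.57*i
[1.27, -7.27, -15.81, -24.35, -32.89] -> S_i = 1.27 + -8.54*i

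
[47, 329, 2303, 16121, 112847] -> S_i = 47*7^i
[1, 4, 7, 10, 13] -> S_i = 1 + 3*i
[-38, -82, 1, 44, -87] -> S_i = Random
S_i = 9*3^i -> [9, 27, 81, 243, 729]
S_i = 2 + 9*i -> [2, 11, 20, 29, 38]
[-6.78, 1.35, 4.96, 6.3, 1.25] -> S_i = Random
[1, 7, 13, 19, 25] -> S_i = 1 + 6*i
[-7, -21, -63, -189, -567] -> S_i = -7*3^i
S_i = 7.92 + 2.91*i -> [7.92, 10.83, 13.74, 16.65, 19.56]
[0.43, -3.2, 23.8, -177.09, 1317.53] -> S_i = 0.43*(-7.44)^i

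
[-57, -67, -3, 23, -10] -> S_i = Random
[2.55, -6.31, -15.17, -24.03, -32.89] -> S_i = 2.55 + -8.86*i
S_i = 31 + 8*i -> [31, 39, 47, 55, 63]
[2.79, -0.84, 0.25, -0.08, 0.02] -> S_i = 2.79*(-0.30)^i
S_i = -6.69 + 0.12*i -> [-6.69, -6.57, -6.45, -6.33, -6.21]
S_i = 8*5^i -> [8, 40, 200, 1000, 5000]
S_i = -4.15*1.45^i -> [-4.15, -6.02, -8.73, -12.65, -18.35]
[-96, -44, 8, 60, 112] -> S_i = -96 + 52*i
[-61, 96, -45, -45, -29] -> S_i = Random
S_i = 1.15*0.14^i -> [1.15, 0.16, 0.02, 0.0, 0.0]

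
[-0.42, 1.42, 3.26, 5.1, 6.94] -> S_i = -0.42 + 1.84*i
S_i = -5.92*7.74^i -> [-5.92, -45.82, -354.65, -2745.01, -21246.41]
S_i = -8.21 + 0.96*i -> [-8.21, -7.25, -6.29, -5.33, -4.37]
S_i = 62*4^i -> [62, 248, 992, 3968, 15872]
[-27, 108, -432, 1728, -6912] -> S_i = -27*-4^i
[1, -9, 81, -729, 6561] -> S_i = 1*-9^i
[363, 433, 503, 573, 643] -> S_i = 363 + 70*i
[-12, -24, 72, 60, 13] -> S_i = Random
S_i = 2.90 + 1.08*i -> [2.9, 3.98, 5.06, 6.14, 7.22]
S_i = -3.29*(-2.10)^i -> [-3.29, 6.91, -14.51, 30.47, -63.98]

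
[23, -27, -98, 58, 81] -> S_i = Random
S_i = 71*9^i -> [71, 639, 5751, 51759, 465831]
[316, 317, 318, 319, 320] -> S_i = 316 + 1*i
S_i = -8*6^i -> [-8, -48, -288, -1728, -10368]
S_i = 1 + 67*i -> [1, 68, 135, 202, 269]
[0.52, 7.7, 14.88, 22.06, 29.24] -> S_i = 0.52 + 7.18*i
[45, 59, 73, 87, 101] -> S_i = 45 + 14*i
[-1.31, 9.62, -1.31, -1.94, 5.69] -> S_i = Random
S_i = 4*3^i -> [4, 12, 36, 108, 324]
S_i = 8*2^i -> [8, 16, 32, 64, 128]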